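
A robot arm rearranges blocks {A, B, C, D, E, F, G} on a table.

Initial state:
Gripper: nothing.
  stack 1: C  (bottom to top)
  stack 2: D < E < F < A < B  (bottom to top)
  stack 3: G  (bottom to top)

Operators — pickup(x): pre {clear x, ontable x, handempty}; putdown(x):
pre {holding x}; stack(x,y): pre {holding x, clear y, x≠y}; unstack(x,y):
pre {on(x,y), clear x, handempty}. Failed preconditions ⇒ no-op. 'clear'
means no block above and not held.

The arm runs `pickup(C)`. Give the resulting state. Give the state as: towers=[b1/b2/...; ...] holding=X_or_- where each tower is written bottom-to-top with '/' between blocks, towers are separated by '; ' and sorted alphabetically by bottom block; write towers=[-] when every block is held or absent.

towers=[D/E/F/A/B; G] holding=C

before: towers=[C; D/E/F/A/B; G] holding=-
pre[pickup(C)]: clear(C) ok, ontable(C) ok, handempty ok
all met → apply pickup(C)
after:  towers=[D/E/F/A/B; G] holding=C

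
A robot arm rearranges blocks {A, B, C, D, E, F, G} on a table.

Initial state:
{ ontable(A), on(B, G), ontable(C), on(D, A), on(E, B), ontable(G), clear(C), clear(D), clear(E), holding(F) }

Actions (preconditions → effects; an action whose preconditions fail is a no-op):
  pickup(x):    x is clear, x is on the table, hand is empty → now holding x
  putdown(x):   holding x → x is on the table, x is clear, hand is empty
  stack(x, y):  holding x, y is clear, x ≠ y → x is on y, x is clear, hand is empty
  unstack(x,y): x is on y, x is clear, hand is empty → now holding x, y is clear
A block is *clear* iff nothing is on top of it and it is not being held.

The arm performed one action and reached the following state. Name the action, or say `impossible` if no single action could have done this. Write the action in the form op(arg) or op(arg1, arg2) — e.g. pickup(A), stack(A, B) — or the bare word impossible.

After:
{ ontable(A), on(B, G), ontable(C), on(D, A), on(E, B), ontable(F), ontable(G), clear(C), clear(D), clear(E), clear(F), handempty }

putdown(F)

target: towers=[A/D; C; F; G/B/E] holding=-
        putdown(F) → towers=[A/D; C; F; G/B/E] holding=-  ← match
       stack(F, D) → towers=[A/D/F; C; G/B/E] holding=-
       stack(F, E) → towers=[A/D; C; G/B/E/F] holding=-
       stack(F, C) → towers=[A/D; C/F; G/B/E] holding=-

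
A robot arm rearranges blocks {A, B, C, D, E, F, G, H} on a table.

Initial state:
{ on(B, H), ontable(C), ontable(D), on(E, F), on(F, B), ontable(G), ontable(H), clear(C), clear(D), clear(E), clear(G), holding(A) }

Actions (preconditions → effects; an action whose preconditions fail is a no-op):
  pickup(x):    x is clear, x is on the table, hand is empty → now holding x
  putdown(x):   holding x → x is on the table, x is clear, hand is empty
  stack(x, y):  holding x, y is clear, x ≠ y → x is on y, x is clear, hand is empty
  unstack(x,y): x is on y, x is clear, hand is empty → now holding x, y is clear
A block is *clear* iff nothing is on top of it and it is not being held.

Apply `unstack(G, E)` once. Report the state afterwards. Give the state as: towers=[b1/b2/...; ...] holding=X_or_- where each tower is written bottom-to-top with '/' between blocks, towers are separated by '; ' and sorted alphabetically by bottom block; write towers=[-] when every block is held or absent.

before: towers=[C; D; G; H/B/F/E] holding=A
pre[unstack(G, E)]: on(G,E) no, clear(G) yes, handempty no
on(G,E), handempty unmet → unstack(G, E) is a no-op
after:  towers=[C; D; G; H/B/F/E] holding=A

towers=[C; D; G; H/B/F/E] holding=A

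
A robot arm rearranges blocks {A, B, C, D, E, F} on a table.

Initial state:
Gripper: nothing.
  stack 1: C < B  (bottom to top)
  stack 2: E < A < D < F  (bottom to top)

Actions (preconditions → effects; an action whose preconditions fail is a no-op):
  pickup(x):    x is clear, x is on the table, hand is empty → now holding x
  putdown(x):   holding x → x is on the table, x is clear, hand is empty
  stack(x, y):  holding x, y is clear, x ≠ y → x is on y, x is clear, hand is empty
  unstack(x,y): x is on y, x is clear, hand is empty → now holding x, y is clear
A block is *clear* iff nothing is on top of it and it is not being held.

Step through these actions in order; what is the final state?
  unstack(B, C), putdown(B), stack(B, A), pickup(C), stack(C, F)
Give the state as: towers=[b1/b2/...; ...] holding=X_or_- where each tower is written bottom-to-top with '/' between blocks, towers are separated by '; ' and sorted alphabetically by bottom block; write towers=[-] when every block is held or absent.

step 1 (unstack(B, C)): towers=[C; E/A/D/F] holding=B
step 2 (putdown(B)): towers=[B; C; E/A/D/F] holding=-
step 3 (stack(B, A)) [no-op]: towers=[B; C; E/A/D/F] holding=-
step 4 (pickup(C)): towers=[B; E/A/D/F] holding=C
step 5 (stack(C, F)): towers=[B; E/A/D/F/C] holding=-

towers=[B; E/A/D/F/C] holding=-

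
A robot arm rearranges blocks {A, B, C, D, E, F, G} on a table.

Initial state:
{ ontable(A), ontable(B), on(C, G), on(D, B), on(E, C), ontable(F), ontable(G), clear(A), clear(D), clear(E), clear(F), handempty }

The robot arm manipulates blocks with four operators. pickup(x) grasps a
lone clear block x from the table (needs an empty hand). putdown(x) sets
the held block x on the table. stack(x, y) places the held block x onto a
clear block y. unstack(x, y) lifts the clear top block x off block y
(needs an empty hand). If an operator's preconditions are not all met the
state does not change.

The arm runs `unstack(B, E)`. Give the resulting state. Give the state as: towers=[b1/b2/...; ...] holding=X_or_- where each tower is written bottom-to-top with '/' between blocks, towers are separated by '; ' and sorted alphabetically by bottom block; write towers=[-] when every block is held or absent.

before: towers=[A; B/D; F; G/C/E] holding=-
pre[unstack(B, E)]: on(B,E) ✗, clear(B) ✗, handempty ✓
on(B,E), clear(B) unmet → unstack(B, E) is a no-op
after:  towers=[A; B/D; F; G/C/E] holding=-

towers=[A; B/D; F; G/C/E] holding=-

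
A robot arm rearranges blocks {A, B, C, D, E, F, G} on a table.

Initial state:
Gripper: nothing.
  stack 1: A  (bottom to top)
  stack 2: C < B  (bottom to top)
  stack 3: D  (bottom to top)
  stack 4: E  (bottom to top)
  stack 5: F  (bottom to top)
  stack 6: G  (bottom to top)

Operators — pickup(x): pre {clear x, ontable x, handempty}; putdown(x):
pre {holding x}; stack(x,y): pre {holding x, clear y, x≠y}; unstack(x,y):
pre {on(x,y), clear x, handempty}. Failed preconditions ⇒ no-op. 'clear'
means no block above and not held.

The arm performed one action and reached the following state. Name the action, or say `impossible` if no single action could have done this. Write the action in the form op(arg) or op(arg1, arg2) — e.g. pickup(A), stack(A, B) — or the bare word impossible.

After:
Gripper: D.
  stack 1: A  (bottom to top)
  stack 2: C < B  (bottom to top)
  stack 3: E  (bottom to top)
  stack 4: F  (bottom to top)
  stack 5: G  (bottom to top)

pickup(D)

target: towers=[A; C/B; E; F; G] holding=D
     unstack(B, C) → towers=[A; C; D; E; F; G] holding=B
         pickup(F) → towers=[A; C/B; D; E; G] holding=F
         pickup(G) → towers=[A; C/B; D; E; F] holding=G
         pickup(D) → towers=[A; C/B; E; F; G] holding=D  ← match
         pickup(A) → towers=[C/B; D; E; F; G] holding=A
         pickup(E) → towers=[A; C/B; D; F; G] holding=E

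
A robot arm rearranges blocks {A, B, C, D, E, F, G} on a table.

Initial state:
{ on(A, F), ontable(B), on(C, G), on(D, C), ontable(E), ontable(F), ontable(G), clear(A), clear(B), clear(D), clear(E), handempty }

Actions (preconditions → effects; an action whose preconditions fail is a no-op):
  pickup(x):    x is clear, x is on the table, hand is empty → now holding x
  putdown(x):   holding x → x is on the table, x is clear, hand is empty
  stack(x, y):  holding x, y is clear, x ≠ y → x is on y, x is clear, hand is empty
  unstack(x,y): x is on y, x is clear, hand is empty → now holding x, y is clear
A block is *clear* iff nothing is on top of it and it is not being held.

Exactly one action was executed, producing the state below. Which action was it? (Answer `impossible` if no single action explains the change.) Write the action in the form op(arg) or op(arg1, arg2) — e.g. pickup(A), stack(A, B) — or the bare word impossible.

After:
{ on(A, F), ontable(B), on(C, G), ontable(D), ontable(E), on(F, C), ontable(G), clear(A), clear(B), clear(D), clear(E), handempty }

target: towers=[B; D; E; G/C/F/A] holding=-
         pickup(B) → towers=[E; F/A; G/C/D] holding=B
     unstack(D, C) → towers=[B; E; F/A; G/C] holding=D
     unstack(A, F) → towers=[B; E; F; G/C/D] holding=A
         pickup(E) → towers=[B; F/A; G/C/D] holding=E
none of the 4 applicable actions match → impossible

impossible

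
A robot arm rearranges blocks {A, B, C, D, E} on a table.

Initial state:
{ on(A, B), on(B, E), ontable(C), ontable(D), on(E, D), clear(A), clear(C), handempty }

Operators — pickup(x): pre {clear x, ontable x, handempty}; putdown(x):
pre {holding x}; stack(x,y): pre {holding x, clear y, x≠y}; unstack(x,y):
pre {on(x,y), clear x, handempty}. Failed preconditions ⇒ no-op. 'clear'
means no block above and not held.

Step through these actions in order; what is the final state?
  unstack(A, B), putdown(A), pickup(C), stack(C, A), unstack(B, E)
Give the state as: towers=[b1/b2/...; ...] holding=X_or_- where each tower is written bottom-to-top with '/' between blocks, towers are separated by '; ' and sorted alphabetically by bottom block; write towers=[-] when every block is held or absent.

step 1 (unstack(A, B)): towers=[C; D/E/B] holding=A
step 2 (putdown(A)): towers=[A; C; D/E/B] holding=-
step 3 (pickup(C)): towers=[A; D/E/B] holding=C
step 4 (stack(C, A)): towers=[A/C; D/E/B] holding=-
step 5 (unstack(B, E)): towers=[A/C; D/E] holding=B

towers=[A/C; D/E] holding=B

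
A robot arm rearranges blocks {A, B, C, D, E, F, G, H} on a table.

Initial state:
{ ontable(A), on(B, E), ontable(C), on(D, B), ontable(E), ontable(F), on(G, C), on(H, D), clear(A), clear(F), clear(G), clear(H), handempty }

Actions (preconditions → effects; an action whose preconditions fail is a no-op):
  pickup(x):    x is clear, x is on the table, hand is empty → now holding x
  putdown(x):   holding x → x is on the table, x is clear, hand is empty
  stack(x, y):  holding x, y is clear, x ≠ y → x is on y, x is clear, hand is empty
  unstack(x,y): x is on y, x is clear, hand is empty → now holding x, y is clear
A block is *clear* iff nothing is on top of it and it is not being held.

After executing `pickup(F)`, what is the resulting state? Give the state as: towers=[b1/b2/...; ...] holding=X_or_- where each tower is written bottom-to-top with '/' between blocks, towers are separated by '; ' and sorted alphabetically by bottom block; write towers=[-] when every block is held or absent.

before: towers=[A; C/G; E/B/D/H; F] holding=-
pre[pickup(F)]: clear(F) ✓, ontable(F) ✓, handempty ✓
all met → apply pickup(F)
after:  towers=[A; C/G; E/B/D/H] holding=F

towers=[A; C/G; E/B/D/H] holding=F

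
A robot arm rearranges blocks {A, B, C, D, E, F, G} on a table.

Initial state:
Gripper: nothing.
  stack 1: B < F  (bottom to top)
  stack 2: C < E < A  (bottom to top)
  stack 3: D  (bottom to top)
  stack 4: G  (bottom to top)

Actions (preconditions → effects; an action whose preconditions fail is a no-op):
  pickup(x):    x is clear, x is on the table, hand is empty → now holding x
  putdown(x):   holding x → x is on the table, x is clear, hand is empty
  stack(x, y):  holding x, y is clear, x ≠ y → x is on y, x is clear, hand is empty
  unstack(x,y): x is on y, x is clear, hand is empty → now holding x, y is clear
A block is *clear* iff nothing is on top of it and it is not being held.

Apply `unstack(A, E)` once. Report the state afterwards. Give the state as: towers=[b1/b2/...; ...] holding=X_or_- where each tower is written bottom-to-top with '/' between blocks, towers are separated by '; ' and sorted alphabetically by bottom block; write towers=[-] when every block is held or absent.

before: towers=[B/F; C/E/A; D; G] holding=-
pre[unstack(A, E)]: on(A,E) ✓, clear(A) ✓, handempty ✓
all met → apply unstack(A, E)
after:  towers=[B/F; C/E; D; G] holding=A

towers=[B/F; C/E; D; G] holding=A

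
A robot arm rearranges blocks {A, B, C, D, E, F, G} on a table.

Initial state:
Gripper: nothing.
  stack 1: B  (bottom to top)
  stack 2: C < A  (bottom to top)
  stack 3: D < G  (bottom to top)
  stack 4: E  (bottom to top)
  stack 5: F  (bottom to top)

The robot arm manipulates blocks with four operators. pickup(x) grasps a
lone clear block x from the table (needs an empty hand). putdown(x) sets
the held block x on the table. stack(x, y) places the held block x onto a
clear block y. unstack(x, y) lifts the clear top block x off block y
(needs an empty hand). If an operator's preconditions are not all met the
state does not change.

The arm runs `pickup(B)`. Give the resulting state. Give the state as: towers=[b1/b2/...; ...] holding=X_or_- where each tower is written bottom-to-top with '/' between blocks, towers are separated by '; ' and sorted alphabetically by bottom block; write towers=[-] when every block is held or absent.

before: towers=[B; C/A; D/G; E; F] holding=-
pre[pickup(B)]: clear(B) yes, ontable(B) yes, handempty yes
all met → apply pickup(B)
after:  towers=[C/A; D/G; E; F] holding=B

towers=[C/A; D/G; E; F] holding=B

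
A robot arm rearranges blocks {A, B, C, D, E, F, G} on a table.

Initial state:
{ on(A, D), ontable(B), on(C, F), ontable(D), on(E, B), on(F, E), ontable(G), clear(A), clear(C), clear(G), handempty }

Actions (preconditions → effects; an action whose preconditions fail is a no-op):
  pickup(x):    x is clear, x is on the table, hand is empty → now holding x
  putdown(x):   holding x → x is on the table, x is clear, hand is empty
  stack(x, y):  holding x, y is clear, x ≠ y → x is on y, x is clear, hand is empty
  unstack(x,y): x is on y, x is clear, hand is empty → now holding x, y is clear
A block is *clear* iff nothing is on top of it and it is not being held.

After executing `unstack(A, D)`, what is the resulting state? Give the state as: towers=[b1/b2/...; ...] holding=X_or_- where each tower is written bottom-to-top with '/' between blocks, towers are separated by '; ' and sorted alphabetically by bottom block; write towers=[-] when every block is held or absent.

before: towers=[B/E/F/C; D/A; G] holding=-
pre[unstack(A, D)]: on(A,D) ✓, clear(A) ✓, handempty ✓
all met → apply unstack(A, D)
after:  towers=[B/E/F/C; D; G] holding=A

towers=[B/E/F/C; D; G] holding=A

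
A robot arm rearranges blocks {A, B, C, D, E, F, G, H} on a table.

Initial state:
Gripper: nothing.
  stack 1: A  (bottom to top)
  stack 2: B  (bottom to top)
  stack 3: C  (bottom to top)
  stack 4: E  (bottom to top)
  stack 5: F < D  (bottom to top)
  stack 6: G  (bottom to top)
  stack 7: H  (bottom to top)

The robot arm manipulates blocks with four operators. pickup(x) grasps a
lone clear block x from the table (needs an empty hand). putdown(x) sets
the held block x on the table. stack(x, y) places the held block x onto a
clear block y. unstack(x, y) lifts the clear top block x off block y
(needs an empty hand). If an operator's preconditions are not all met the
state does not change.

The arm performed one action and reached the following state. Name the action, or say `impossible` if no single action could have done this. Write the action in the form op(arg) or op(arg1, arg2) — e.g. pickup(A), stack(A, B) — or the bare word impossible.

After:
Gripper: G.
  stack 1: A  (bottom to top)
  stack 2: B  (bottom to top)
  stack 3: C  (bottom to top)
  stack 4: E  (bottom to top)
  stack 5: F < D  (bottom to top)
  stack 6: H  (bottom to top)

target: towers=[A; B; C; E; F/D; H] holding=G
         pickup(G) → towers=[A; B; C; E; F/D; H] holding=G  ← match
         pickup(A) → towers=[B; C; E; F/D; G; H] holding=A
         pickup(E) → towers=[A; B; C; F/D; G; H] holding=E
         pickup(H) → towers=[A; B; C; E; F/D; G] holding=H
         pickup(B) → towers=[A; C; E; F/D; G; H] holding=B
     unstack(D, F) → towers=[A; B; C; E; F; G; H] holding=D
         pickup(C) → towers=[A; B; E; F/D; G; H] holding=C

pickup(G)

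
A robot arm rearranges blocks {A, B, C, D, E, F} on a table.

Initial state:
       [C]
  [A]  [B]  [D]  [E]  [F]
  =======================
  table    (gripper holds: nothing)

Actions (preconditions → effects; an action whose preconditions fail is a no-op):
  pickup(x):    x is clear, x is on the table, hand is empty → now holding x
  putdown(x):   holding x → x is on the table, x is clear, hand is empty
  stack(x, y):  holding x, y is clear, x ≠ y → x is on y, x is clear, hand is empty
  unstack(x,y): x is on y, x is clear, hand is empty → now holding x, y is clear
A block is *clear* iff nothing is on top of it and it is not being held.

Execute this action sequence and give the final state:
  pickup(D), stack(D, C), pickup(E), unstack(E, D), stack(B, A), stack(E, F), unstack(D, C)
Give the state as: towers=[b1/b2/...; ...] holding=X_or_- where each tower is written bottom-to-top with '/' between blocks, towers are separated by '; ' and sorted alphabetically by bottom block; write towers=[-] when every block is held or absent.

towers=[A; B/C; F/E] holding=D

step 1 (pickup(D)): towers=[A; B/C; E; F] holding=D
step 2 (stack(D, C)): towers=[A; B/C/D; E; F] holding=-
step 3 (pickup(E)): towers=[A; B/C/D; F] holding=E
step 4 (unstack(E, D)) [no-op]: towers=[A; B/C/D; F] holding=E
step 5 (stack(B, A)) [no-op]: towers=[A; B/C/D; F] holding=E
step 6 (stack(E, F)): towers=[A; B/C/D; F/E] holding=-
step 7 (unstack(D, C)): towers=[A; B/C; F/E] holding=D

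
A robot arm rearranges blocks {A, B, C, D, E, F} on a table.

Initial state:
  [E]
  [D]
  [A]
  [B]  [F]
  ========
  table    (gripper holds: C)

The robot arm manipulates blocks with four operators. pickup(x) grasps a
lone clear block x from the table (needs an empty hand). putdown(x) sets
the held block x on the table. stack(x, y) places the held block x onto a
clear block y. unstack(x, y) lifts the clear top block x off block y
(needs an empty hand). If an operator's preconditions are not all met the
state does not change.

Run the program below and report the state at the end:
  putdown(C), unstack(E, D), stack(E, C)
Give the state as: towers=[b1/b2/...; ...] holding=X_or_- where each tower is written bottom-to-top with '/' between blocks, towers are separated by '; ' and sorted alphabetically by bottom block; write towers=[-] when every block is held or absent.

towers=[B/A/D; C/E; F] holding=-

step 1 (putdown(C)): towers=[B/A/D/E; C; F] holding=-
step 2 (unstack(E, D)): towers=[B/A/D; C; F] holding=E
step 3 (stack(E, C)): towers=[B/A/D; C/E; F] holding=-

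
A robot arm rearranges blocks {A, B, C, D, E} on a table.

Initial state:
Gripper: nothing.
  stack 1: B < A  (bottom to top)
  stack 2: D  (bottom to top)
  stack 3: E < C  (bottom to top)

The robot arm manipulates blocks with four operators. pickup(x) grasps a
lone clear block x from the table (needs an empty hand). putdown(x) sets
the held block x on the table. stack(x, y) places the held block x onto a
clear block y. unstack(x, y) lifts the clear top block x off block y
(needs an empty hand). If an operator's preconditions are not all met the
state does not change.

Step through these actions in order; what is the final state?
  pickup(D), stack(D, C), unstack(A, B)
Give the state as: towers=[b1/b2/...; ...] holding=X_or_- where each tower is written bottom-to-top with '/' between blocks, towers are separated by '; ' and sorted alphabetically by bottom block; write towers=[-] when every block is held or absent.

towers=[B; E/C/D] holding=A

step 1 (pickup(D)): towers=[B/A; E/C] holding=D
step 2 (stack(D, C)): towers=[B/A; E/C/D] holding=-
step 3 (unstack(A, B)): towers=[B; E/C/D] holding=A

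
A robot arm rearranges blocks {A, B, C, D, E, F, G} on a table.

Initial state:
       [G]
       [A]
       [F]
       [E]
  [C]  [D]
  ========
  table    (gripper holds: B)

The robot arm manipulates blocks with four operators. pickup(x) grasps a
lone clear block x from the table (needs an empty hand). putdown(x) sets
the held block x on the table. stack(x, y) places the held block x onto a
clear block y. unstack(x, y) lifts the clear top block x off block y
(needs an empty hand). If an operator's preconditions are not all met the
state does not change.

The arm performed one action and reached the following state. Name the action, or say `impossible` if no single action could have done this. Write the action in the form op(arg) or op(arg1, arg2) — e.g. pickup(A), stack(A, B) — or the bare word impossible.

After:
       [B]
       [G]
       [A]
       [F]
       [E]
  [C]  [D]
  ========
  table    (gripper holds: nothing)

stack(B, G)

target: towers=[C; D/E/F/A/G/B] holding=-
        putdown(B) → towers=[B; C; D/E/F/A/G] holding=-
       stack(B, G) → towers=[C; D/E/F/A/G/B] holding=-  ← match
       stack(B, C) → towers=[C/B; D/E/F/A/G] holding=-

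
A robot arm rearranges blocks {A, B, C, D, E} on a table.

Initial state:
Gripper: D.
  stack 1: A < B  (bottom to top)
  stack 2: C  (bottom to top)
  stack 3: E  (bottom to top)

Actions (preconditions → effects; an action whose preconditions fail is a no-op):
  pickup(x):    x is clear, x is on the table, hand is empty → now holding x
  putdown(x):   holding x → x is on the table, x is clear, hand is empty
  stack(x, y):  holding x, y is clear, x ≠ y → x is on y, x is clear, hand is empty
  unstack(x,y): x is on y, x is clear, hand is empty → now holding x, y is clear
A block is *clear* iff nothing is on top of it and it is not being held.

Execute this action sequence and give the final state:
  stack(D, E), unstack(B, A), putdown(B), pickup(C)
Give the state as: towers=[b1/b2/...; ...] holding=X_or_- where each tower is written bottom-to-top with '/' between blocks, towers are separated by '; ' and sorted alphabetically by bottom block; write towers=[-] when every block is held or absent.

towers=[A; B; E/D] holding=C

step 1 (stack(D, E)): towers=[A/B; C; E/D] holding=-
step 2 (unstack(B, A)): towers=[A; C; E/D] holding=B
step 3 (putdown(B)): towers=[A; B; C; E/D] holding=-
step 4 (pickup(C)): towers=[A; B; E/D] holding=C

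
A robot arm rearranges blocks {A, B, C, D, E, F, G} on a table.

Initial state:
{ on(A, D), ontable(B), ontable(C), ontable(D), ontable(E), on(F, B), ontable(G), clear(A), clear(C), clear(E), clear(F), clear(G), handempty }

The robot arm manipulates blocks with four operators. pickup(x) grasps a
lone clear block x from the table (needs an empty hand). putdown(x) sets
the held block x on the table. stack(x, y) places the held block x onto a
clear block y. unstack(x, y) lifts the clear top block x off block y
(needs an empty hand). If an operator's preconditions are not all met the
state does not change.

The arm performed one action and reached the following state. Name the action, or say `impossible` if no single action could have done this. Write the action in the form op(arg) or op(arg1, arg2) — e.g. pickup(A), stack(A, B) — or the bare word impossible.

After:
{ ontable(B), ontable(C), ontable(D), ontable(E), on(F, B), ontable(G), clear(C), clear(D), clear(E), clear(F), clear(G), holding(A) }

unstack(A, D)

target: towers=[B/F; C; D; E; G] holding=A
     unstack(F, B) → towers=[B; C; D/A; E; G] holding=F
         pickup(G) → towers=[B/F; C; D/A; E] holding=G
     unstack(A, D) → towers=[B/F; C; D; E; G] holding=A  ← match
         pickup(E) → towers=[B/F; C; D/A; G] holding=E
         pickup(C) → towers=[B/F; D/A; E; G] holding=C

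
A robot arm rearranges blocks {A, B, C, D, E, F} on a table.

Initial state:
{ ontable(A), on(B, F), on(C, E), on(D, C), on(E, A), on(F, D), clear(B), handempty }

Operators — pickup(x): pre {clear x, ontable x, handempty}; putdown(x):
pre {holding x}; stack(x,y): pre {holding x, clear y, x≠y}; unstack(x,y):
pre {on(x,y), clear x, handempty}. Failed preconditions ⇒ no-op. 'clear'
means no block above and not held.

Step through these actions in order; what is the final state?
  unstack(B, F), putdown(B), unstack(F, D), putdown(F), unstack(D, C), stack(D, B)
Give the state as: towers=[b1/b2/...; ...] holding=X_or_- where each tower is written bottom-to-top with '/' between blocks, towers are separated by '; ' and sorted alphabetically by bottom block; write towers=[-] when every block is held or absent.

step 1 (unstack(B, F)): towers=[A/E/C/D/F] holding=B
step 2 (putdown(B)): towers=[A/E/C/D/F; B] holding=-
step 3 (unstack(F, D)): towers=[A/E/C/D; B] holding=F
step 4 (putdown(F)): towers=[A/E/C/D; B; F] holding=-
step 5 (unstack(D, C)): towers=[A/E/C; B; F] holding=D
step 6 (stack(D, B)): towers=[A/E/C; B/D; F] holding=-

towers=[A/E/C; B/D; F] holding=-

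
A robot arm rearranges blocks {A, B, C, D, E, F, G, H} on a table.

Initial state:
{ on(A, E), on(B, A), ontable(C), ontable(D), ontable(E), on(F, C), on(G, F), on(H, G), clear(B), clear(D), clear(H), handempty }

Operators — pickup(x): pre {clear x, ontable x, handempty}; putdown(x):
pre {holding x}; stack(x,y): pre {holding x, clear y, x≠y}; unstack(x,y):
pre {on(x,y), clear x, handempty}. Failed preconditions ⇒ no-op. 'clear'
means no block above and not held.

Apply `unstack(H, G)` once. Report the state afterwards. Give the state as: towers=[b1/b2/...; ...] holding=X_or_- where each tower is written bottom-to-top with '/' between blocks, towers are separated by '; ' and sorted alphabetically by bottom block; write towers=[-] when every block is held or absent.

before: towers=[C/F/G/H; D; E/A/B] holding=-
pre[unstack(H, G)]: on(H,G) yes, clear(H) yes, handempty yes
all met → apply unstack(H, G)
after:  towers=[C/F/G; D; E/A/B] holding=H

towers=[C/F/G; D; E/A/B] holding=H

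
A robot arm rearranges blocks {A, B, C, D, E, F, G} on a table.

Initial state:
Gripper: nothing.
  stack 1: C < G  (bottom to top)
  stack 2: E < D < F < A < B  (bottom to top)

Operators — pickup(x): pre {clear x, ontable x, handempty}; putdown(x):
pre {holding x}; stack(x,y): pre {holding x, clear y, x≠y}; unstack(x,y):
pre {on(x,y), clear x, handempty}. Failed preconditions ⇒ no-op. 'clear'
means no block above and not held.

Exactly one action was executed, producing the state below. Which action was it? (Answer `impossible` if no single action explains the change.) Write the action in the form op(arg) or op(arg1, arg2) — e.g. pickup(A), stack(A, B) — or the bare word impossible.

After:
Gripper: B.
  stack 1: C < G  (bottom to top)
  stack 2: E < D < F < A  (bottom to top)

unstack(B, A)

target: towers=[C/G; E/D/F/A] holding=B
     unstack(B, A) → towers=[C/G; E/D/F/A] holding=B  ← match
     unstack(G, C) → towers=[C; E/D/F/A/B] holding=G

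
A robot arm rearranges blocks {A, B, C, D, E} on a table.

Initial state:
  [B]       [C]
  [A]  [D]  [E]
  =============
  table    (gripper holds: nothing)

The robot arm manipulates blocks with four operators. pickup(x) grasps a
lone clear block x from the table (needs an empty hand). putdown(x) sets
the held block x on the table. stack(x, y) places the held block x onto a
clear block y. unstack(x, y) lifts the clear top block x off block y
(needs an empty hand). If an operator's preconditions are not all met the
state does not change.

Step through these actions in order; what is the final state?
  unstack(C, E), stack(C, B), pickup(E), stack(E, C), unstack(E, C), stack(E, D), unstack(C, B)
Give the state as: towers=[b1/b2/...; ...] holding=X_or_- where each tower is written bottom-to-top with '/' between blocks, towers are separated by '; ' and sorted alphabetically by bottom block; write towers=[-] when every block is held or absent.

towers=[A/B; D/E] holding=C

step 1 (unstack(C, E)): towers=[A/B; D; E] holding=C
step 2 (stack(C, B)): towers=[A/B/C; D; E] holding=-
step 3 (pickup(E)): towers=[A/B/C; D] holding=E
step 4 (stack(E, C)): towers=[A/B/C/E; D] holding=-
step 5 (unstack(E, C)): towers=[A/B/C; D] holding=E
step 6 (stack(E, D)): towers=[A/B/C; D/E] holding=-
step 7 (unstack(C, B)): towers=[A/B; D/E] holding=C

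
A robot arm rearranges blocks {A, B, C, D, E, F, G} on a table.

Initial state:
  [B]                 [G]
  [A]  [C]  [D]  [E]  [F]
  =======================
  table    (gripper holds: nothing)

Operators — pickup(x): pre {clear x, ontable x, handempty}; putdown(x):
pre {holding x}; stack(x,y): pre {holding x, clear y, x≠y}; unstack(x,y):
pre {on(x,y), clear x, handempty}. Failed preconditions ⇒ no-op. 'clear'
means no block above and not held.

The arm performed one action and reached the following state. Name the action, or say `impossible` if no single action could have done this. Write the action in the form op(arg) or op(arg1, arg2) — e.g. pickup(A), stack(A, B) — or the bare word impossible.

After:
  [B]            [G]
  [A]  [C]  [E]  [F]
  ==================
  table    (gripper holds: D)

target: towers=[A/B; C; E; F/G] holding=D
     unstack(B, A) → towers=[A; C; D; E; F/G] holding=B
     unstack(G, F) → towers=[A/B; C; D; E; F] holding=G
         pickup(D) → towers=[A/B; C; E; F/G] holding=D  ← match
         pickup(E) → towers=[A/B; C; D; F/G] holding=E
         pickup(C) → towers=[A/B; D; E; F/G] holding=C

pickup(D)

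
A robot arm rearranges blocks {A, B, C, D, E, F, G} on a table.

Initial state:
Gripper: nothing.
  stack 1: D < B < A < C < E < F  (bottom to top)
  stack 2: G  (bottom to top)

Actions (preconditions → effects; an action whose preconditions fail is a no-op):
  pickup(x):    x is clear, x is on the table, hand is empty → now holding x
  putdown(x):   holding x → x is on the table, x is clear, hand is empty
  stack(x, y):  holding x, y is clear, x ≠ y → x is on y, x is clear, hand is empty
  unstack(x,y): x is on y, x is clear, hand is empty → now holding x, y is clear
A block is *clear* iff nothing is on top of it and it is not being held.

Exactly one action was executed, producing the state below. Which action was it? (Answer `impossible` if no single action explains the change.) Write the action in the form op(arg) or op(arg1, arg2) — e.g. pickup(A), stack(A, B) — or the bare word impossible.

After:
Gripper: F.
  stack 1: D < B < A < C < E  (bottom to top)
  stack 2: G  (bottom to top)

unstack(F, E)

target: towers=[D/B/A/C/E; G] holding=F
     unstack(F, E) → towers=[D/B/A/C/E; G] holding=F  ← match
         pickup(G) → towers=[D/B/A/C/E/F] holding=G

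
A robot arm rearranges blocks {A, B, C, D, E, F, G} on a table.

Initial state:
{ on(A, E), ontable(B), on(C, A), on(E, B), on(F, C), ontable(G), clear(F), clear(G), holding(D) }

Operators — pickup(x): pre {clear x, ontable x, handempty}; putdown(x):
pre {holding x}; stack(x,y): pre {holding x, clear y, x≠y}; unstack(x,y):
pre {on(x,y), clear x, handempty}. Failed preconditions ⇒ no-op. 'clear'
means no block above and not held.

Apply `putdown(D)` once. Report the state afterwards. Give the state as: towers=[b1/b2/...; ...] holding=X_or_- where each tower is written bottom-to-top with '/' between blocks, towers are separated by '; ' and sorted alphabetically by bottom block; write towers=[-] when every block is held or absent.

before: towers=[B/E/A/C/F; G] holding=D
pre[putdown(D)]: holding(D) ok
all met → apply putdown(D)
after:  towers=[B/E/A/C/F; D; G] holding=-

towers=[B/E/A/C/F; D; G] holding=-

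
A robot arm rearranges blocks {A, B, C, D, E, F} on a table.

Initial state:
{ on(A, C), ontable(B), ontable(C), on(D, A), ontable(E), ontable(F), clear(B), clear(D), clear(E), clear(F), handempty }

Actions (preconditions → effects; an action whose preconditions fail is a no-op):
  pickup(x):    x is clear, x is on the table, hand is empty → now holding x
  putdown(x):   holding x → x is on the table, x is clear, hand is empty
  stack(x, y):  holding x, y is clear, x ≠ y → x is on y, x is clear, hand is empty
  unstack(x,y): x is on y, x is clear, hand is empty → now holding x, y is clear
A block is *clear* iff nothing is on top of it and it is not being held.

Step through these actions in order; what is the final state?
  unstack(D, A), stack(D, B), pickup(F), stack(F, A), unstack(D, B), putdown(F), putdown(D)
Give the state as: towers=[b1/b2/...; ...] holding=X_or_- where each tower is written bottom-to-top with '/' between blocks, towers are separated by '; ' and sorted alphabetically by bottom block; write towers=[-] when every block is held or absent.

step 1 (unstack(D, A)): towers=[B; C/A; E; F] holding=D
step 2 (stack(D, B)): towers=[B/D; C/A; E; F] holding=-
step 3 (pickup(F)): towers=[B/D; C/A; E] holding=F
step 4 (stack(F, A)): towers=[B/D; C/A/F; E] holding=-
step 5 (unstack(D, B)): towers=[B; C/A/F; E] holding=D
step 6 (putdown(F)) [no-op]: towers=[B; C/A/F; E] holding=D
step 7 (putdown(D)): towers=[B; C/A/F; D; E] holding=-

towers=[B; C/A/F; D; E] holding=-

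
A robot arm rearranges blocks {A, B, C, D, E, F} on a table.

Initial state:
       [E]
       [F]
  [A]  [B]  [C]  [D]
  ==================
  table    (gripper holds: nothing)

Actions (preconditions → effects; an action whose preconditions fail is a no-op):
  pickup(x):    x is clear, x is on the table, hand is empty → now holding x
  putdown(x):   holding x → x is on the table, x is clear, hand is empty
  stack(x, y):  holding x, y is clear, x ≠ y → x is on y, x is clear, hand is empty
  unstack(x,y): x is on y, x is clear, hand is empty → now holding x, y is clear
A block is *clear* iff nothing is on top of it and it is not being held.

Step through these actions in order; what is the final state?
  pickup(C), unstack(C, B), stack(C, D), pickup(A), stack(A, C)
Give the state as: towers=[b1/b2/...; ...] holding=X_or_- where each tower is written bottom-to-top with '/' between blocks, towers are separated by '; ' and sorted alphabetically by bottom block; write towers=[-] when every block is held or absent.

towers=[B/F/E; D/C/A] holding=-

step 1 (pickup(C)): towers=[A; B/F/E; D] holding=C
step 2 (unstack(C, B)) [no-op]: towers=[A; B/F/E; D] holding=C
step 3 (stack(C, D)): towers=[A; B/F/E; D/C] holding=-
step 4 (pickup(A)): towers=[B/F/E; D/C] holding=A
step 5 (stack(A, C)): towers=[B/F/E; D/C/A] holding=-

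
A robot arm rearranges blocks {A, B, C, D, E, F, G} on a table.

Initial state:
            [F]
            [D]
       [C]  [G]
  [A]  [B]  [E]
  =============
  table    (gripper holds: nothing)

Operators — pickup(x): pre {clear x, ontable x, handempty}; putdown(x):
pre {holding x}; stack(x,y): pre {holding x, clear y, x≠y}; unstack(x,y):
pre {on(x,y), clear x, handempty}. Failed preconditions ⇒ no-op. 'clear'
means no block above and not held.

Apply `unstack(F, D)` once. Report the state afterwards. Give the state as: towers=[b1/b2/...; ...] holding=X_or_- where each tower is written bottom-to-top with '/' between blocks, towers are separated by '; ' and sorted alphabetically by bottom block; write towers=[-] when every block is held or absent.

towers=[A; B/C; E/G/D] holding=F

before: towers=[A; B/C; E/G/D/F] holding=-
pre[unstack(F, D)]: on(F,D) ✓, clear(F) ✓, handempty ✓
all met → apply unstack(F, D)
after:  towers=[A; B/C; E/G/D] holding=F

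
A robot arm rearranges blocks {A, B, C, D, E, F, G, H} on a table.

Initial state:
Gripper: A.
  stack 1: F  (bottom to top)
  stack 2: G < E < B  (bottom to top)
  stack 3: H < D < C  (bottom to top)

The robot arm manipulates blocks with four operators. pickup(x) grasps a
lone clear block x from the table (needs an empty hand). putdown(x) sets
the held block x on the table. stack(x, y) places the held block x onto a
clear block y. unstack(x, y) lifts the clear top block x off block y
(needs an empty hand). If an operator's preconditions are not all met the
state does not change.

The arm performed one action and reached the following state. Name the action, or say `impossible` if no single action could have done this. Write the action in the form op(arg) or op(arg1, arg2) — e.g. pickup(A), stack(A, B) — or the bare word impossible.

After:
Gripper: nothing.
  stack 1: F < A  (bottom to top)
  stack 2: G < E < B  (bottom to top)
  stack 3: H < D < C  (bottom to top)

stack(A, F)

target: towers=[F/A; G/E/B; H/D/C] holding=-
        putdown(A) → towers=[A; F; G/E/B; H/D/C] holding=-
       stack(A, B) → towers=[F; G/E/B/A; H/D/C] holding=-
       stack(A, F) → towers=[F/A; G/E/B; H/D/C] holding=-  ← match
       stack(A, C) → towers=[F; G/E/B; H/D/C/A] holding=-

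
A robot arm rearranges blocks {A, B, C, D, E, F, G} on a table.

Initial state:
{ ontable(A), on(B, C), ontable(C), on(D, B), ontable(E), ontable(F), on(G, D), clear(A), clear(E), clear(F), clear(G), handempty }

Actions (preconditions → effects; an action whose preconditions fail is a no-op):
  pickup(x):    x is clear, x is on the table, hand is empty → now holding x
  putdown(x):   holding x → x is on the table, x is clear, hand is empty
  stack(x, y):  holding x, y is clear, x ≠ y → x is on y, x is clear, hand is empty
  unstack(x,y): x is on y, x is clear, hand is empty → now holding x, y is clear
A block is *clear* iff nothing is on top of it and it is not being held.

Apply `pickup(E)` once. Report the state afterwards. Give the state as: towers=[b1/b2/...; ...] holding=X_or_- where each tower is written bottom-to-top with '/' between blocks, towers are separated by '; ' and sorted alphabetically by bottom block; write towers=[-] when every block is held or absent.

towers=[A; C/B/D/G; F] holding=E

before: towers=[A; C/B/D/G; E; F] holding=-
pre[pickup(E)]: clear(E) ✓, ontable(E) ✓, handempty ✓
all met → apply pickup(E)
after:  towers=[A; C/B/D/G; F] holding=E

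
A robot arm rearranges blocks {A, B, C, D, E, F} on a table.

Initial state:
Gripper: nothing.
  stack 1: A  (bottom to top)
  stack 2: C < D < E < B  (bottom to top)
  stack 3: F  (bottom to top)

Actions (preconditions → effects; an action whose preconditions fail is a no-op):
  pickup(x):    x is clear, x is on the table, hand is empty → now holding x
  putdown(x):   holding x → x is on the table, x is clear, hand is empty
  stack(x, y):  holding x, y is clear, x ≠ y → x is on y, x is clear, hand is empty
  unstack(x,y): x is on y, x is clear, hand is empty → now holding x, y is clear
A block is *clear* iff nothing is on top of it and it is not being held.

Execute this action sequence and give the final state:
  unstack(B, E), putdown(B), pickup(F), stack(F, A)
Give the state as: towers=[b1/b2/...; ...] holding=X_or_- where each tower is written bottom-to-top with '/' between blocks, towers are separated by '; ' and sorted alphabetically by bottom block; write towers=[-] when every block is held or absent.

step 1 (unstack(B, E)): towers=[A; C/D/E; F] holding=B
step 2 (putdown(B)): towers=[A; B; C/D/E; F] holding=-
step 3 (pickup(F)): towers=[A; B; C/D/E] holding=F
step 4 (stack(F, A)): towers=[A/F; B; C/D/E] holding=-

towers=[A/F; B; C/D/E] holding=-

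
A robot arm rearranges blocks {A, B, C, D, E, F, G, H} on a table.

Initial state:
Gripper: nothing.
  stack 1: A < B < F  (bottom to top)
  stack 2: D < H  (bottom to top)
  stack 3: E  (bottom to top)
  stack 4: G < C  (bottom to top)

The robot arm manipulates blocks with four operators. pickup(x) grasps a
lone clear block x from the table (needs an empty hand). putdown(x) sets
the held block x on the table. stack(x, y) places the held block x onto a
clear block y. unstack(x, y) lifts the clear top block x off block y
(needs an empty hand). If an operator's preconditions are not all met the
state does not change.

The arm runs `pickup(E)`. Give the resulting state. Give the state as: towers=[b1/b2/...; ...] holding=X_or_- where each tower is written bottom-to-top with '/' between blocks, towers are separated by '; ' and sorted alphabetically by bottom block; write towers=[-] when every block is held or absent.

before: towers=[A/B/F; D/H; E; G/C] holding=-
pre[pickup(E)]: clear(E) ok, ontable(E) ok, handempty ok
all met → apply pickup(E)
after:  towers=[A/B/F; D/H; G/C] holding=E

towers=[A/B/F; D/H; G/C] holding=E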